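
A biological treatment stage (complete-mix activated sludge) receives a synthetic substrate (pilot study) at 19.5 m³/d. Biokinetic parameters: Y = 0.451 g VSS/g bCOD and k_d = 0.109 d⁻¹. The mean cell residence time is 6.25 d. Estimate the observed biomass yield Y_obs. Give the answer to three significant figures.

Observed yield with endogenous decay: Y_obs = Y / (1 + k_d·θ_c) = 0.451 / (1 + 0.109 × 6.25) = 0.451 / 1.681 = 0.2683 g VSS/g bCOD.

Y_obs ≈ 0.268 g VSS/g bCOD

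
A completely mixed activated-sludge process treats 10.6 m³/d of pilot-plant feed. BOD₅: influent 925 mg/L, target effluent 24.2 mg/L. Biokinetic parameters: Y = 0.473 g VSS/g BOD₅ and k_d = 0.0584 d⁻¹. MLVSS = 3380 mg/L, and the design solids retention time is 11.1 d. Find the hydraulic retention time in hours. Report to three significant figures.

τ ≈ 20.4 h

Steady-state biomass mass balance: V·X·(1 + k_d·θ_c) = Y·Q·(S₀ − S)·θ_c, so V = 0.473 × 10.6 × (925 − 24.2) × 11.1 / [3380 × (1 + 0.0584 × 11.1)] = 5.01×10^4 / 5571 = 8.999 m³.
Hydraulic retention time τ = V/Q = 8.999 / 10.6 = 0.8489 d = 20.37 h.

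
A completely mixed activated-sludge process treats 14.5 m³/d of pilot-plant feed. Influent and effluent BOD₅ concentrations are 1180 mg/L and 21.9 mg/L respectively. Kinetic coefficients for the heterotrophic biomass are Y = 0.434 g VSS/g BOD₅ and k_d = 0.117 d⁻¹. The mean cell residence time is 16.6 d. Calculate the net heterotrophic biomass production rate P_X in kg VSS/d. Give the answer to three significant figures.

Observed yield with endogenous decay: Y_obs = Y / (1 + k_d·θ_c) = 0.434 / (1 + 0.117 × 16.6) = 0.434 / 2.942 = 0.1475 g VSS/g BOD₅.
Mass of BOD₅ removed per day: Q(S₀ − S) = 14.5 × 1158 g/m³ = 16.79 kg/d.
So the net sludge growth is P_X = 0.1475 × 16.79 = 2.477 kg VSS/d.

P_X ≈ 2.48 kg VSS/d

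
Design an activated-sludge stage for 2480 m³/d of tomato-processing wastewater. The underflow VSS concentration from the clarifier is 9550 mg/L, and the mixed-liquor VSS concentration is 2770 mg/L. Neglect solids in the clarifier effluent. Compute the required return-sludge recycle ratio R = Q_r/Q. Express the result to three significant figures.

R ≈ 0.409

Mass balance around the secondary clarifier (neglecting effluent solids): R = X / (X_r − X) = 2770 / (9550 − 2770) = 0.4086.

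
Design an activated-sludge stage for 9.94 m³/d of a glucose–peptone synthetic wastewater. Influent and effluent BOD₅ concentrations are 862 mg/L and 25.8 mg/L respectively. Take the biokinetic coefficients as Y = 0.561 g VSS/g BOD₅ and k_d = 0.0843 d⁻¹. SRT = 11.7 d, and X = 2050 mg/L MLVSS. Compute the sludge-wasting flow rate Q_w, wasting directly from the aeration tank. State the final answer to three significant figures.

Rearranging the biomass balance for a CMAS with decay, V = Y·Q·ΔS·θ_c / [X·(1+k_d θ_c)] = 0.561 × 9.94 × (862 − 25.8) × 11.7 / [2050 × (1 + 0.0843 × 11.7)] = 5.46×10^4 / 4072 = 13.40 m³.
For wasting at MLVSS concentration, Q_w = V/θ_c = 13.40/11.7 = 1.145 m³/d.

Q_w ≈ 1.15 m³/d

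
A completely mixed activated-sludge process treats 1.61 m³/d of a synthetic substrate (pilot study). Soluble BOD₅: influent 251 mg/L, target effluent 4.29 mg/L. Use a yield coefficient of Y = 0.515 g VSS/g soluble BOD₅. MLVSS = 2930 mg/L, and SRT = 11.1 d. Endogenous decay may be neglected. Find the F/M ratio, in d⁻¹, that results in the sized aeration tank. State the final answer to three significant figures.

Biomass mass balance (decay neglected): V·X = Y·Q·(S₀ − S)·θ_c, so V = 0.515 × 1.61 × (251 − 4.29) × 11.1 / 2930 = 0.7750 m³.
F/M = applied load / biomass = Q·S₀/(V·X) = 1.61 × 251 / (0.7750 × 2930) = 0.1780 d⁻¹.

F/M ≈ 0.178 d⁻¹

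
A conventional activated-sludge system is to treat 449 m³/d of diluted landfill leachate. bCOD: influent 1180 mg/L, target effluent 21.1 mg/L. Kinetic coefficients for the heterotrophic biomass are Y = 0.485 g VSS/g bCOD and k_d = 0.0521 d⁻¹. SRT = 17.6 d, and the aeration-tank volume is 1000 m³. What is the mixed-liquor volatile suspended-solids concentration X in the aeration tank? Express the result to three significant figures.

From V·X·(1 + k_d·θ_c) = Y·Q·(S₀ − S)·θ_c: X = 0.485 × 449 × (1180 − 21.1) × 17.6 / [1000 × (1 + 0.0521 × 17.6)] = 2317 mg/L.

X ≈ 2320 mg/L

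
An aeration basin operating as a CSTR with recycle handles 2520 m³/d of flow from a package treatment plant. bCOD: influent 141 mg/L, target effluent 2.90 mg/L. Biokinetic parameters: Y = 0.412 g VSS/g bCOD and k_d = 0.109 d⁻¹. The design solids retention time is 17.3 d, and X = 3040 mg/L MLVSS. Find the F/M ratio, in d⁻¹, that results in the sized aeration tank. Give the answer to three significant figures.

Steady-state biomass mass balance: V·X·(1 + k_d·θ_c) = Y·Q·(S₀ − S)·θ_c, so V = 0.412 × 2520 × (141 − 2.90) × 17.3 / [3040 × (1 + 0.109 × 17.3)] = 2.48×10^6 / 8773 = 282.8 m³.
Food-to-microorganism ratio F/M = Q S₀ / (V X) = 2520 × 141 / (282.8 × 3040) = 0.4134 d⁻¹.

F/M ≈ 0.413 d⁻¹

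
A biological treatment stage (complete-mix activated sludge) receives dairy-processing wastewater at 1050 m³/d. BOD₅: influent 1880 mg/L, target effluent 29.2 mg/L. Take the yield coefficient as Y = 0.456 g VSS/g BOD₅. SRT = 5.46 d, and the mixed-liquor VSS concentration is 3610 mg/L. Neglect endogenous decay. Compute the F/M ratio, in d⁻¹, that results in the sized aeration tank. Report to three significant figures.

With k_d = 0 the design equation reduces to V = Y Q (S₀−S) θ_c / X = 0.456 × 1050 × (1880 − 29.2) × 5.46 / 3610 = 1340 m³.
Food-to-microorganism ratio F/M = Q S₀ / (V X) = 1050 × 1880 / (1340 × 3610) = 0.4080 d⁻¹.

F/M ≈ 0.408 d⁻¹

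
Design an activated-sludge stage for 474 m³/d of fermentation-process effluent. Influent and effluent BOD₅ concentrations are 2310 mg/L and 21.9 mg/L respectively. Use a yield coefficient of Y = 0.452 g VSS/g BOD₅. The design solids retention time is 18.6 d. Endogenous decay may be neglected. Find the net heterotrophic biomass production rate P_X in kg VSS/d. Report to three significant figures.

With endogenous decay neglected, the observed yield equals the true yield: Y_obs = Y = 0.452 g VSS/g BOD₅.
Mass of BOD₅ removed per day: Q(S₀ − S) = 474 × 2288 g/m³ = 1085 kg/d.
Biomass produced: P_X = Y_obs·Q·ΔS = 0.4520 × 1085 ≈ 490.2 kg VSS/d.

P_X ≈ 490 kg VSS/d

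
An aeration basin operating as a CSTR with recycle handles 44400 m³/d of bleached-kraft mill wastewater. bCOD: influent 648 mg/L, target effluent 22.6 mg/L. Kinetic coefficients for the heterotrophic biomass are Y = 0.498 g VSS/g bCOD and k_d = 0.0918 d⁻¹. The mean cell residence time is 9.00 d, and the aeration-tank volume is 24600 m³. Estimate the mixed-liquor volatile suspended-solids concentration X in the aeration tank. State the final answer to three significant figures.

X ≈ 2770 mg/L

Solving the biomass balance for X: X = Y Q (S₀−S) θ_c / [V (1+k_d θ_c)] = 0.498 × 44400 × (648 − 22.6) × 9.00 / [24600 × (1 + 0.0918 × 9.00)] = 2770 mg/L.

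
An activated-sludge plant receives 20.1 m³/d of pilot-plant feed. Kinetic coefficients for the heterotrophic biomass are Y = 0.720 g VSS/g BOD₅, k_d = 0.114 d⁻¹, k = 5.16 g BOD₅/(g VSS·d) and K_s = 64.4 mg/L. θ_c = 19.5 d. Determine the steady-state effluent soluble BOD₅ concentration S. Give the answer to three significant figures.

S ≈ 3.00 mg/L

Effluent substrate depends only on kinetics and SRT: S = K_s(1 + k_d θ_c) / [θ_c(Yk − k_d) − 1] = 64.4 × (1 + 0.114 × 19.5) / [19.5 × (0.720 × 5.16 − 0.114) − 1] = 207.6 / 69.22 = 2.998 mg/L.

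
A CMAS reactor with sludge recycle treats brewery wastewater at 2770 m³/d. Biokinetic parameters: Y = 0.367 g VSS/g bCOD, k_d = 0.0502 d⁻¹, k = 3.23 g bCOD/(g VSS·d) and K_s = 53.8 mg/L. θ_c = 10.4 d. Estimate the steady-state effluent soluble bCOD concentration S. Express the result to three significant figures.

S ≈ 7.58 mg/L

From the Monod/SRT balance for a CMAS, S = K_s·(1+k_d θ_c)/[θ_c·(Y k − k_d) − 1] = 53.8 × (1 + 0.0502 × 10.4) / [10.4 × (0.367 × 3.23 − 0.0502) − 1] = 81.89 / 10.81 = 7.578 mg/L.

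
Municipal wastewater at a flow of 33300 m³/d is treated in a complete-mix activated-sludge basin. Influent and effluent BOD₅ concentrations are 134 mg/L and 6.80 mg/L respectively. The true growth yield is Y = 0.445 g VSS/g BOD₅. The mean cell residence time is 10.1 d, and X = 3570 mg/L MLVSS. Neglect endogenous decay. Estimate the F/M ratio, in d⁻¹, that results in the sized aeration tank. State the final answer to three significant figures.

F/M ≈ 0.234 d⁻¹

With k_d = 0 the design equation reduces to V = Y Q (S₀−S) θ_c / X = 0.445 × 33300 × (134 − 6.80) × 10.1 / 3570 = 5333 m³.
Food-to-microorganism ratio F/M = Q S₀ / (V X) = 33300 × 134 / (5333 × 3570) = 0.2344 d⁻¹.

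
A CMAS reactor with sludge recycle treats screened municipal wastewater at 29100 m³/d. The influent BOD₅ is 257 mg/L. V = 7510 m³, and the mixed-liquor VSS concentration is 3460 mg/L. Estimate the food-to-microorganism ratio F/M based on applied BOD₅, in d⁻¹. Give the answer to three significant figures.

F/M ≈ 0.288 d⁻¹

F/M = Q·S₀ / (V·X) = 29100 × 257 / (7510 × 3460) = 0.2878 g BOD₅·(g VSS·d)⁻¹.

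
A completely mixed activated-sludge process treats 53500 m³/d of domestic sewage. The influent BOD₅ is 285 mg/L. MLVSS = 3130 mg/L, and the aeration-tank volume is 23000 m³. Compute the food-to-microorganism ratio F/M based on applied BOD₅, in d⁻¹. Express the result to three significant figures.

F/M = applied load / biomass = Q·S₀/(V·X) = 53500 × 285 / (23000 × 3130) = 0.2118 d⁻¹.

F/M ≈ 0.212 d⁻¹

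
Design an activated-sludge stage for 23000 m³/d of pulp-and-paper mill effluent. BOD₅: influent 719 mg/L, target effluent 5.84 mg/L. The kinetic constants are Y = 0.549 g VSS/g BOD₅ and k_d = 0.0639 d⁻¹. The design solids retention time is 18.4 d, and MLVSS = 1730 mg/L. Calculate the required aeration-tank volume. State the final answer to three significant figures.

From the SRT design equation V = Y Q (S₀−S) θ_c / [X (1 + k_d θ_c)] = 0.549 × 23000 × (719 − 5.84) × 18.4 / [1730 × (1 + 0.0639 × 18.4)] = 1.66×10^8 / 3764 = 44020 m³.

V ≈ 44000 m³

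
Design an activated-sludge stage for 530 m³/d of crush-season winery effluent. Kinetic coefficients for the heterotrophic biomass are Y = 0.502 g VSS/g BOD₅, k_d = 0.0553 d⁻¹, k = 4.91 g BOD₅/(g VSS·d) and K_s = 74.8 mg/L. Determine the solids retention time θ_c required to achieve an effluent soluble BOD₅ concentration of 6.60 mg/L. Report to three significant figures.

θ_c ≈ 6.92 d

From 1/θ_c = Y·k·S/(K_s + S) − k_d: Y·k·S/(K_s+S) = 0.502 × 4.91 × 6.60 / (74.8 + 6.60) = 0.1999 d⁻¹.
Then 1/θ_c = μ − k_d = 0.1999 − 0.0553 = 0.1446 d⁻¹, giving θ_c = 6.918 d.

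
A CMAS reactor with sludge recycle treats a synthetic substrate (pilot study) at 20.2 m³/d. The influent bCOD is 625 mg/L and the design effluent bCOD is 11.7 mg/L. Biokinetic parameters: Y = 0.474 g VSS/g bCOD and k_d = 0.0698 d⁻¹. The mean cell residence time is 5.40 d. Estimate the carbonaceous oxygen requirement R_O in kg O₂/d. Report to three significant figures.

Y_obs = Y / (1 + k_d θ_c) = 0.474 / (1 + 0.0698 × 5.40) = 0.474 / 1.377 = 0.3442.
ΔS = 625 − 11.7 = 613.3 mg/L, so the substrate removal rate is 20.2 × 613.3/1000 = 12.39 kg bCOD/d.
P_X = Y_obs·Q·(S₀ − S) = 0.3442 × 12.39 = 4.265 kg VSS/d.
Carbonaceous O₂ demand = substrate oxidised − cell-mass equivalent = 12.39 − 1.42 × 4.265 = 6.333 kg O₂/d.

R_O ≈ 6.33 kg O₂/d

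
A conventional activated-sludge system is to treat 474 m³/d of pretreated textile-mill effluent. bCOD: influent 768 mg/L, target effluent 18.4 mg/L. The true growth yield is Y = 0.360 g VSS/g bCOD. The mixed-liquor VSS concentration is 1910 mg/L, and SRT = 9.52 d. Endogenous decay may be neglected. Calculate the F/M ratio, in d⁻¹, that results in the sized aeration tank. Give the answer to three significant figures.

With k_d = 0 the design equation reduces to V = Y Q (S₀−S) θ_c / X = 0.360 × 474 × (768 − 18.4) × 9.52 / 1910 = 637.5 m³.
F/M = Q·S₀ / (V·X) = 474 × 768 / (637.5 × 1910) = 0.2989 g bCOD·(g VSS·d)⁻¹.

F/M ≈ 0.299 d⁻¹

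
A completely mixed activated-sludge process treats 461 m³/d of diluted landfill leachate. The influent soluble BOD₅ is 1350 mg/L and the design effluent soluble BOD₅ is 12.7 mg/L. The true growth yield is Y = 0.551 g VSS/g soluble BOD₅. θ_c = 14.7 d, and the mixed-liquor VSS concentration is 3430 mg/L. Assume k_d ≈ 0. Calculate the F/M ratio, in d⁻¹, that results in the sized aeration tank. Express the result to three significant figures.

F/M ≈ 0.125 d⁻¹

With k_d = 0 the design equation reduces to V = Y Q (S₀−S) θ_c / X = 0.551 × 461 × (1350 − 12.7) × 14.7 / 3430 = 1456 m³.
F/M = Q·S₀ / (V·X) = 461 × 1350 / (1456 × 3430) = 0.1246 g soluble BOD₅·(g VSS·d)⁻¹.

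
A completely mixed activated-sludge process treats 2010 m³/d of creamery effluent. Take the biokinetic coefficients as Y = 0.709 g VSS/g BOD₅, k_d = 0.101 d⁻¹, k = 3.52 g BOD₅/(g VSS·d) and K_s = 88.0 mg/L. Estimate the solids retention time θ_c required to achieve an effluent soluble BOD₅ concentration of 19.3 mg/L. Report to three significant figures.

From 1/θ_c = Y·k·S/(K_s + S) − k_d: Y·k·S/(K_s+S) = 0.709 × 3.52 × 19.3 / (88.0 + 19.3) = 0.4489 d⁻¹.
Then 1/θ_c = μ − k_d = 0.4489 − 0.101 = 0.3479 d⁻¹, giving θ_c = 2.874 d.

θ_c ≈ 2.87 d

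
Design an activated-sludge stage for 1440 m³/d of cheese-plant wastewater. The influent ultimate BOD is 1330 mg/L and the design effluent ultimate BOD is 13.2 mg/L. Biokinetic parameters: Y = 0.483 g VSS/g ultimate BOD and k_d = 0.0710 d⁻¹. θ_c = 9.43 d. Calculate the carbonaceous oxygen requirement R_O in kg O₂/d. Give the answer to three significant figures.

R_O ≈ 1120 kg O₂/d

Observed yield with endogenous decay: Y_obs = Y / (1 + k_d·θ_c) = 0.483 / (1 + 0.0710 × 9.43) = 0.483 / 1.670 = 0.2893 g VSS/g ultimate BOD.
Mass of ultimate BOD removed per day: Q(S₀ − S) = 1440 × 1317 g/m³ = 1896 kg/d.
Net sludge production P_X = 0.2893 × 1896 = 548.6 kg VSS/d.
R_O = Q·ΔS − 1.42 P_X = 1896 − 779.0 = 1117 kg O₂/d.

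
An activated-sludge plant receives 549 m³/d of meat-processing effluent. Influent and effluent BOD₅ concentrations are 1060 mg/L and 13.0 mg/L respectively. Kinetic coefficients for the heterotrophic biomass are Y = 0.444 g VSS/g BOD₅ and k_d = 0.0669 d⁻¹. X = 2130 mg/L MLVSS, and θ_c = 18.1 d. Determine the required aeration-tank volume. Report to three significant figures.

Steady-state biomass mass balance: V·X·(1 + k_d·θ_c) = Y·Q·(S₀ − S)·θ_c, so V = 0.444 × 549 × (1060 − 13.0) × 18.1 / [2130 × (1 + 0.0669 × 18.1)] = 4.62×10^6 / 4709 = 980.9 m³.

V ≈ 981 m³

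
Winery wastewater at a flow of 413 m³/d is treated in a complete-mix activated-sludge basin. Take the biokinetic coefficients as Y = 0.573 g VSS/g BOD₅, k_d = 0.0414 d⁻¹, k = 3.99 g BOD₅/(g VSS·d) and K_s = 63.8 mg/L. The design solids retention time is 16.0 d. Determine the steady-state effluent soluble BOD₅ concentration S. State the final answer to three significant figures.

Effluent substrate depends only on kinetics and SRT: S = K_s(1 + k_d θ_c) / [θ_c(Yk − k_d) − 1] = 63.8 × (1 + 0.0414 × 16.0) / [16.0 × (0.573 × 3.99 − 0.0414) − 1] = 106.1 / 34.92 = 3.037 mg/L.

S ≈ 3.04 mg/L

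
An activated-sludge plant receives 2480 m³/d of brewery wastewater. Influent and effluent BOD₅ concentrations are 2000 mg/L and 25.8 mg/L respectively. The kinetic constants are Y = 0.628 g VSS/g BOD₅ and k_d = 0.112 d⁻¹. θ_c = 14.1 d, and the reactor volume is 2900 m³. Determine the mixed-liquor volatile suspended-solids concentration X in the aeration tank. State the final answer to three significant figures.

X ≈ 5800 mg/L

From V·X·(1 + k_d·θ_c) = Y·Q·(S₀ − S)·θ_c: X = 0.628 × 2480 × (2000 − 25.8) × 14.1 / [2900 × (1 + 0.112 × 14.1)] = 5796 mg/L.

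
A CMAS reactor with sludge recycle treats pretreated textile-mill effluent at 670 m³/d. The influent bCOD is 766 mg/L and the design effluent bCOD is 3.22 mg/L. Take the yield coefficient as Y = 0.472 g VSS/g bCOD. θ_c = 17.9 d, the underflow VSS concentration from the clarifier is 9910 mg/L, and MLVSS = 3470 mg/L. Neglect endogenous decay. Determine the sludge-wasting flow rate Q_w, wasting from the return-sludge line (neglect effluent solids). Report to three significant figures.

Q_w ≈ 24.3 m³/d

V·X = Y·Q·ΔS·θ_c gives V = 0.472 × 670 × (766 − 3.22) × 17.9 / 3470 = 1244 m³.
θ_c = V·X/(Q_w·X_r) when wasting from the recycle, so Q_w = V·X/(θ_c·X_r) = 1244 × 3470 / (17.9 × 9910) = 24.34 m³/d.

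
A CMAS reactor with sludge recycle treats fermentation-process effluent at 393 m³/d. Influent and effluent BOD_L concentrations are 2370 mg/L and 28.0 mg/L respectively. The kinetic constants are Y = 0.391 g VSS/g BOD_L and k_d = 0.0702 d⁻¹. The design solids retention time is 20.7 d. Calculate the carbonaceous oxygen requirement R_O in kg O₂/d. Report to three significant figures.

R_O ≈ 712 kg O₂/d

Y_obs = Y / (1 + k_d θ_c) = 0.391 / (1 + 0.0702 × 20.7) = 0.391 / 2.453 = 0.1594.
Q·(S₀ − S) = 393 × (2370 − 28.0) × 10⁻³ = 920.4 kg/d removed.
Biomass synthesised: P_X = Y_obs × 920.4 = 146.7 kg VSS/d.
R_O = Q·(S₀ − S) − 1.42·P_X = 920.4 − 1.42 × 146.7 = 712.1 kg O₂/d.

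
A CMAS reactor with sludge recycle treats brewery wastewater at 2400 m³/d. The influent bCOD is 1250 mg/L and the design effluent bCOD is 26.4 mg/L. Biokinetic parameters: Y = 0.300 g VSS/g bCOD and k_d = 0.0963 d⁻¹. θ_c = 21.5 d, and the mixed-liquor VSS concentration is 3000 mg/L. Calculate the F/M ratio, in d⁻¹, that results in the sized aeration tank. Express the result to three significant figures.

F/M ≈ 0.486 d⁻¹

From the SRT design equation V = Y Q (S₀−S) θ_c / [X (1 + k_d θ_c)] = 0.300 × 2400 × (1250 − 26.4) × 21.5 / [3000 × (1 + 0.0963 × 21.5)] = 1.89×10^7 / 9211 = 2056 m³.
F/M = applied load / biomass = Q·S₀/(V·X) = 2400 × 1250 / (2056 × 3000) = 0.4863 d⁻¹.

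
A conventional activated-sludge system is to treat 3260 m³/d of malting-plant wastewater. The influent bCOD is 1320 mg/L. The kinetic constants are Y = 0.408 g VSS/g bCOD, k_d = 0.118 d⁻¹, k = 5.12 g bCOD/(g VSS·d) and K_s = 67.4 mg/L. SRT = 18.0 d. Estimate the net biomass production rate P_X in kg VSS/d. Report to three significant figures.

P_X ≈ 559 kg VSS/d

From the Monod/SRT balance for a CMAS, S = K_s·(1+k_d θ_c)/[θ_c·(Y k − k_d) − 1] = 67.4 × (1 + 0.118 × 18.0) / [18.0 × (0.408 × 5.12 − 0.118) − 1] = 210.6 / 34.48 = 6.107 mg/L.
Y_obs = Y / (1 + k_d θ_c) = 0.408 / (1 + 0.118 × 18.0) = 0.408 / 3.124 = 0.1306.
Q·(S₀ − S) = 3260 × (1320 − 6.11) × 10⁻³ = 4283 kg/d removed.
Biomass produced: P_X = Y_obs·Q·ΔS = 0.1306 × 4283 ≈ 559.4 kg VSS/d.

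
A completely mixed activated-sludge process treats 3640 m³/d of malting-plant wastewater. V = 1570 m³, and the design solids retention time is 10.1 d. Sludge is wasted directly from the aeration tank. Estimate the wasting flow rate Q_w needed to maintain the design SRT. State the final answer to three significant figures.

For wasting at MLVSS concentration, Q_w = V/θ_c = 1570/10.1 = 155.4 m³/d.

Q_w ≈ 155 m³/d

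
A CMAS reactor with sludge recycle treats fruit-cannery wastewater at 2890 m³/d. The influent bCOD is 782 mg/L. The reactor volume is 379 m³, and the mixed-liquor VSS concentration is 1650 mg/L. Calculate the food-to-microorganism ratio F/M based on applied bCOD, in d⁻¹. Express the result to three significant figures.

F/M = applied load / biomass = Q·S₀/(V·X) = 2890 × 782 / (379.0 × 1650) = 3.614 d⁻¹.

F/M ≈ 3.61 d⁻¹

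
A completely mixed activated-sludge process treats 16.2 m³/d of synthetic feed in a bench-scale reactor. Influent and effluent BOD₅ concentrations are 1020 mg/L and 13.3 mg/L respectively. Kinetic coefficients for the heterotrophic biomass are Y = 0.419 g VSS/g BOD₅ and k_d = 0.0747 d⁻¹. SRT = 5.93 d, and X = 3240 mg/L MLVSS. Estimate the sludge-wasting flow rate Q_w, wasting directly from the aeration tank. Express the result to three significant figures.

From the SRT design equation V = Y Q (S₀−S) θ_c / [X (1 + k_d θ_c)] = 0.419 × 16.2 × (1020 − 13.3) × 5.93 / [3240 × (1 + 0.0747 × 5.93)] = 4.05×10^4 / 4675 = 8.667 m³.
For wasting at MLVSS concentration, Q_w = V/θ_c = 8.667/5.93 = 1.462 m³/d.

Q_w ≈ 1.46 m³/d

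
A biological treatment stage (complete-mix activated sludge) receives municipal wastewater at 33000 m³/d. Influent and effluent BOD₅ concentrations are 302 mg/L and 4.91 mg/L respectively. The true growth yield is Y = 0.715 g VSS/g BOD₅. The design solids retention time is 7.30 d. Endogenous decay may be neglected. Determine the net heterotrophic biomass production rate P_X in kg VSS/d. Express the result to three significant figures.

P_X ≈ 7010 kg VSS/d

No decay correction is needed, so Y_obs = Y = 0.715.
Substrate removed = Q·(S₀ − S) = 33000 m³/d × (302 − 4.91) g/m³ = 9.8×10^6 g/d = 9804 kg/d.
So the net sludge growth is P_X = 0.7150 × 9804 = 7010 kg VSS/d.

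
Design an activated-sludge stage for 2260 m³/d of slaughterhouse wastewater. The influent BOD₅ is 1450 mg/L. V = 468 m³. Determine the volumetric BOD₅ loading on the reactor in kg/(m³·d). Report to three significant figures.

L_v = Q S₀ / V = 2260 × 1450 × 10⁻³ / 468.0 = 7.002 kg/(m³·d).

L_v ≈ 7.00 kg BOD₅/(m³·d)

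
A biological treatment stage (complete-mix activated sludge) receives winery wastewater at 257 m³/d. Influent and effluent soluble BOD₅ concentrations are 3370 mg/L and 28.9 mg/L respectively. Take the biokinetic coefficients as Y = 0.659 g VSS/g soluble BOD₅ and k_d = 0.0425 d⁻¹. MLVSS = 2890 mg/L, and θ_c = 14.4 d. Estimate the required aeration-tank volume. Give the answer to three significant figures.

V ≈ 1750 m³

From the SRT design equation V = Y Q (S₀−S) θ_c / [X (1 + k_d θ_c)] = 0.659 × 257 × (3370 − 28.9) × 14.4 / [2890 × (1 + 0.0425 × 14.4)] = 8.15×10^6 / 4659 = 1749 m³.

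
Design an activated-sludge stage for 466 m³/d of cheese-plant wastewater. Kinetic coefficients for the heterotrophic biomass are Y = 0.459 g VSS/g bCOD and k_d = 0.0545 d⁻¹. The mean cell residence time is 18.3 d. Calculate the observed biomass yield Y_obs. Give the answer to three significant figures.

Y_obs ≈ 0.230 g VSS/g bCOD

Observed yield with endogenous decay: Y_obs = Y / (1 + k_d·θ_c) = 0.459 / (1 + 0.0545 × 18.3) = 0.459 / 1.997 = 0.2298 g VSS/g bCOD.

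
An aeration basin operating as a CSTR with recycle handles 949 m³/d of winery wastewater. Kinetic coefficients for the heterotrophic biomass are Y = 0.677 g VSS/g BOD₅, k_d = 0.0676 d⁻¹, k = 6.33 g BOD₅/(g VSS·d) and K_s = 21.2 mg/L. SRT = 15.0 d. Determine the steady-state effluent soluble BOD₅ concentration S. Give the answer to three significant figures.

Effluent substrate depends only on kinetics and SRT: S = K_s(1 + k_d θ_c) / [θ_c(Yk − k_d) − 1] = 21.2 × (1 + 0.0676 × 15.0) / [15.0 × (0.677 × 6.33 − 0.0676) − 1] = 42.70 / 62.27 = 0.6857 mg/L.

S ≈ 0.686 mg/L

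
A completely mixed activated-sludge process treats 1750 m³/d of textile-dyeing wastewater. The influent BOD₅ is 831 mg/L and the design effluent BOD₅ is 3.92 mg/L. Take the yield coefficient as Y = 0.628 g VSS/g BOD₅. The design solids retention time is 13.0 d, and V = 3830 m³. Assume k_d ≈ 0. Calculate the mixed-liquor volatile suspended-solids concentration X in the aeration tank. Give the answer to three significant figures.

X ≈ 3090 mg/L

From V·X = Y·Q·(S₀ − S)·θ_c (decay neglected): X = 0.628 × 1750 × (831 − 3.92) × 13.0 / 3830 = 3085 mg/L.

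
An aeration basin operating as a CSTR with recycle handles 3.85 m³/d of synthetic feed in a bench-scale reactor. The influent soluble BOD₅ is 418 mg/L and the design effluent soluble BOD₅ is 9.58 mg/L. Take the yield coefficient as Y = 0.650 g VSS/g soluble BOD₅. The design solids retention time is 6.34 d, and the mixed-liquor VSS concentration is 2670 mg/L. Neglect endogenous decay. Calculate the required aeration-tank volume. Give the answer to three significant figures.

V·X = Y·Q·ΔS·θ_c gives V = 0.650 × 3.85 × (418 − 9.58) × 6.34 / 2670 = 2.427 m³.

V ≈ 2.43 m³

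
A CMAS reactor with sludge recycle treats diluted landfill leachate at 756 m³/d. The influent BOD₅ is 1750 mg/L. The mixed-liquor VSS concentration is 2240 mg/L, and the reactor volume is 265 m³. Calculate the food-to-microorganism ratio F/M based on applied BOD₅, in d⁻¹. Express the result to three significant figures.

Food-to-microorganism ratio F/M = Q S₀ / (V X) = 756 × 1750 / (265.0 × 2240) = 2.229 d⁻¹.

F/M ≈ 2.23 d⁻¹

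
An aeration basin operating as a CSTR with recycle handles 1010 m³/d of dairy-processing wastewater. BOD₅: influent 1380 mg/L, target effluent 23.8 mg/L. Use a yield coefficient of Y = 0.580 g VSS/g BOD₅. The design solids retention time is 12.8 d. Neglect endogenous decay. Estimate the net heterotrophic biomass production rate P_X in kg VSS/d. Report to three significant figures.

P_X ≈ 794 kg VSS/d

No decay correction is needed, so Y_obs = Y = 0.580.
Q·(S₀ − S) = 1010 × (1380 − 23.8) × 10⁻³ = 1370 kg/d removed.
P_X = Y_obs · Q(S₀ − S) = 0.5800 × 1370 = 794.5 kg VSS/d.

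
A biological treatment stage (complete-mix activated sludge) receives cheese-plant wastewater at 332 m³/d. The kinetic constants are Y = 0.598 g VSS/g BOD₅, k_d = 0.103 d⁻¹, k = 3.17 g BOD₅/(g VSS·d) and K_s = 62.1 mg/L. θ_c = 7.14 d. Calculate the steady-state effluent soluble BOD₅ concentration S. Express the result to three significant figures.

S ≈ 9.13 mg/L

For a completely mixed reactor with recycle the Lawrence–McCarty relation gives S = K_s·(1 + k_d·θ_c) / [θ_c·(Y·k − k_d) − 1] = 62.1 × (1 + 0.103 × 7.14) / [7.14 × (0.598 × 3.17 − 0.103) − 1] = 107.8 / 11.80 = 9.133 mg/L.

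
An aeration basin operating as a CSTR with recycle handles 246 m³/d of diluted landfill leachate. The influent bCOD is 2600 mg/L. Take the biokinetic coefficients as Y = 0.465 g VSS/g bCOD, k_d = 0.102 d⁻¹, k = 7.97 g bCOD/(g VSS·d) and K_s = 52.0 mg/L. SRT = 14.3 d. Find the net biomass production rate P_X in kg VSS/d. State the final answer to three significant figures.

P_X ≈ 121 kg VSS/d

Effluent substrate depends only on kinetics and SRT: S = K_s(1 + k_d θ_c) / [θ_c(Yk − k_d) − 1] = 52.0 × (1 + 0.102 × 14.3) / [14.3 × (0.465 × 7.97 − 0.102) − 1] = 127.8 / 50.54 = 2.530 mg/L.
Y_obs = Y / (1 + k_d θ_c) = 0.465 / (1 + 0.102 × 14.3) = 0.465 / 2.459 = 0.1891.
Substrate removed = Q·(S₀ − S) = 246 m³/d × (2600 − 2.53) g/m³ = 6.39×10^5 g/d = 639.0 kg/d.
Biomass produced: P_X = Y_obs·Q·ΔS = 0.1891 × 639.0 ≈ 120.9 kg VSS/d.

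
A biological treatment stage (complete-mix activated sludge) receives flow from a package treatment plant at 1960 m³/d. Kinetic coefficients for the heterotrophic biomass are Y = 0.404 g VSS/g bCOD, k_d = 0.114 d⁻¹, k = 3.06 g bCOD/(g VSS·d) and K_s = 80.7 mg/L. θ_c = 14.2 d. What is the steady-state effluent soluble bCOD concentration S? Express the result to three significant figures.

From the Monod/SRT balance for a CMAS, S = K_s·(1+k_d θ_c)/[θ_c·(Y k − k_d) − 1] = 80.7 × (1 + 0.114 × 14.2) / [14.2 × (0.404 × 3.06 − 0.114) − 1] = 211.3 / 14.94 = 14.15 mg/L.

S ≈ 14.1 mg/L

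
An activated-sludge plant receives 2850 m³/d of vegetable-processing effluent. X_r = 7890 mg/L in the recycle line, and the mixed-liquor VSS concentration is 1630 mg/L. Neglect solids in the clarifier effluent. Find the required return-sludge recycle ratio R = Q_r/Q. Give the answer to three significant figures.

R = Q_r/Q = X/(X_r − X) = 1630 / (7890 − 1630) = 0.2604.

R ≈ 0.260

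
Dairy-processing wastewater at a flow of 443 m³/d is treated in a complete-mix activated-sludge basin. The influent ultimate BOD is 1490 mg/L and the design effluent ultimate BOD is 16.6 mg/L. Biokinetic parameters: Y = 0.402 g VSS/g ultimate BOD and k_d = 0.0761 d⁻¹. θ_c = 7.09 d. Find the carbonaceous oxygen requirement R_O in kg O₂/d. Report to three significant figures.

The observed yield is Y_obs = Y/(1 + k_d·θ_c) = 0.402 / (1 + 0.0761 × 7.09) = 0.402 / 1.540 = 0.2611 g VSS per g ultimate BOD removed.
Q·(S₀ − S) = 443 × (1490 − 16.6) × 10⁻³ = 652.7 kg/d removed.
Biomass synthesised: P_X = Y_obs × 652.7 = 170.4 kg VSS/d.
R_O = Q·ΔS − 1.42 P_X = 652.7 − 242.0 = 410.7 kg O₂/d.

R_O ≈ 411 kg O₂/d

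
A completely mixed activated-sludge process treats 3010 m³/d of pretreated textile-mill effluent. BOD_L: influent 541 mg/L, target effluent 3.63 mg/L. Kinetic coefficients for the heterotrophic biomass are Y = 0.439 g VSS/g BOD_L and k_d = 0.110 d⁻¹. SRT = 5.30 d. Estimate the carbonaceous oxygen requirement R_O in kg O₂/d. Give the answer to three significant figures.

R_O ≈ 981 kg O₂/d

Correct the yield for decay: Y_obs = Y/(1 + k_d θ_c) = 0.439 / (1 + 0.110 × 5.30) = 0.439 / 1.583 = 0.2773.
Mass of BOD_L removed per day: Q(S₀ − S) = 3010 × 537.4 g/m³ = 1617 kg/d.
P_X = Y_obs·Q·(S₀ − S) = 0.2773 × 1617 = 448.6 kg VSS/d.
R_O = Q·(S₀ − S) − 1.42·P_X = 1617 − 1.42 × 448.6 = 980.5 kg O₂/d.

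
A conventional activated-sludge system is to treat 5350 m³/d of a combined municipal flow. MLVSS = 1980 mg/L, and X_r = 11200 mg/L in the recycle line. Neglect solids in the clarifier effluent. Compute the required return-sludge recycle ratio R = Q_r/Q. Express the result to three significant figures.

Mass balance around the secondary clarifier (neglecting effluent solids): R = X / (X_r − X) = 1980 / (11200 − 1980) = 0.2148.

R ≈ 0.215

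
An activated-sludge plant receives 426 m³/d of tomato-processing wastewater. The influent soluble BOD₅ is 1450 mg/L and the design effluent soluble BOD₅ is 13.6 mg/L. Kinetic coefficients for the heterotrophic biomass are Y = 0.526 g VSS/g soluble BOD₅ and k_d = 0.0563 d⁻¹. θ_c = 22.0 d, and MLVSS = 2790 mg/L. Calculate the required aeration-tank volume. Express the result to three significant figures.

From the SRT design equation V = Y Q (S₀−S) θ_c / [X (1 + k_d θ_c)] = 0.526 × 426 × (1450 − 13.6) × 22.0 / [2790 × (1 + 0.0563 × 22.0)] = 7.08×10^6 / 6246 = 1134 m³.

V ≈ 1130 m³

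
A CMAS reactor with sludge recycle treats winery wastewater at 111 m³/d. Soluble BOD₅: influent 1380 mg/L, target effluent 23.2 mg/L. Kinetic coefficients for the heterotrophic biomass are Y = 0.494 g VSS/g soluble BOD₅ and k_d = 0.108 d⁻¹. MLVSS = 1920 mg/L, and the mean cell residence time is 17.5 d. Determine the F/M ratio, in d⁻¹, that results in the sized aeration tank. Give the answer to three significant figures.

Steady-state biomass mass balance: V·X·(1 + k_d·θ_c) = Y·Q·(S₀ − S)·θ_c, so V = 0.494 × 111 × (1380 − 23.2) × 17.5 / [1920 × (1 + 0.108 × 17.5)] = 1.3×10^6 / 5549 = 234.6 m³.
Food-to-microorganism ratio F/M = Q S₀ / (V X) = 111 × 1380 / (234.6 × 1920) = 0.3400 d⁻¹.

F/M ≈ 0.340 d⁻¹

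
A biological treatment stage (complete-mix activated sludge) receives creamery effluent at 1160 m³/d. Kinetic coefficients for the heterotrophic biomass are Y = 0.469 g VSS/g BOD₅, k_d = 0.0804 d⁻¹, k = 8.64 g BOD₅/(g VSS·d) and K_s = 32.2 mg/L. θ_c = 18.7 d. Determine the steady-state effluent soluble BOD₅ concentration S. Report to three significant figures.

From the Monod/SRT balance for a CMAS, S = K_s·(1+k_d θ_c)/[θ_c·(Y k − k_d) − 1] = 32.2 × (1 + 0.0804 × 18.7) / [18.7 × (0.469 × 8.64 − 0.0804) − 1] = 80.61 / 73.27 = 1.100 mg/L.

S ≈ 1.10 mg/L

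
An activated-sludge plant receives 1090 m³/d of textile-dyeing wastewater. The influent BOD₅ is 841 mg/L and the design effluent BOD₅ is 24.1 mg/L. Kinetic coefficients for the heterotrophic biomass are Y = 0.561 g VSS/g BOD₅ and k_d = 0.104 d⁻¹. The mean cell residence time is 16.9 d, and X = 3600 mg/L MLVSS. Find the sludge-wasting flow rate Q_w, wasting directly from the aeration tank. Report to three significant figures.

Steady-state biomass mass balance: V·X·(1 + k_d·θ_c) = Y·Q·(S₀ − S)·θ_c, so V = 0.561 × 1090 × (841 − 24.1) × 16.9 / [3600 × (1 + 0.104 × 16.9)] = 8.44×10^6 / 9927 = 850.4 m³.
Wasting from the aeration tank: Q_w = V / θ_c = 850.4 / 16.9 = 50.32 m³/d.

Q_w ≈ 50.3 m³/d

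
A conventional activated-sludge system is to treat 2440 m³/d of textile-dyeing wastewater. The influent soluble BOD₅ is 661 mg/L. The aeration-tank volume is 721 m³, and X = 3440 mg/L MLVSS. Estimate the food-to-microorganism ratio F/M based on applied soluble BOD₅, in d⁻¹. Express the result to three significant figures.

Food-to-microorganism ratio F/M = Q S₀ / (V X) = 2440 × 661 / (721.0 × 3440) = 0.6503 d⁻¹.

F/M ≈ 0.650 d⁻¹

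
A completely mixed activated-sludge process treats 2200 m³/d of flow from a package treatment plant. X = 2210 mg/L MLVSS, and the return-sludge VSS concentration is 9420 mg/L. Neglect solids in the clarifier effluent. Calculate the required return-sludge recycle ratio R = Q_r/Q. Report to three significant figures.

R ≈ 0.307

Mass balance around the secondary clarifier (neglecting effluent solids): R = X / (X_r − X) = 2210 / (9420 − 2210) = 0.3065.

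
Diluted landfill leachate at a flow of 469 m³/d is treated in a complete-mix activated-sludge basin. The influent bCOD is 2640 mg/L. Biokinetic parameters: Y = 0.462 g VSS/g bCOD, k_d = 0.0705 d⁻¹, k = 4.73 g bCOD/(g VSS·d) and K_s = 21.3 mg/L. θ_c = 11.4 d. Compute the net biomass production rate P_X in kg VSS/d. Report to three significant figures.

From the Monod/SRT balance for a CMAS, S = K_s·(1+k_d θ_c)/[θ_c·(Y k − k_d) − 1] = 21.3 × (1 + 0.0705 × 11.4) / [11.4 × (0.462 × 4.73 − 0.0705) − 1] = 38.42 / 23.11 = 1.663 mg/L.
Correct the yield for decay: Y_obs = Y/(1 + k_d θ_c) = 0.462 / (1 + 0.0705 × 11.4) = 0.462 / 1.804 = 0.2561.
Mass of bCOD removed per day: Q(S₀ − S) = 469 × 2638 g/m³ = 1237 kg/d.
P_X = Y_obs · Q(S₀ − S) = 0.2561 × 1237 = 316.9 kg VSS/d.

P_X ≈ 317 kg VSS/d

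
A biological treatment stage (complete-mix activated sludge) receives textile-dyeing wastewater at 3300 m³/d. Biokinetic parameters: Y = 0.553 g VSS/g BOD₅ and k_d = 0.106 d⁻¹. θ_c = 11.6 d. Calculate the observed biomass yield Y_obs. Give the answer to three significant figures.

The observed yield is Y_obs = Y/(1 + k_d·θ_c) = 0.553 / (1 + 0.106 × 11.6) = 0.553 / 2.230 = 0.2480 g VSS per g BOD₅ removed.

Y_obs ≈ 0.248 g VSS/g BOD₅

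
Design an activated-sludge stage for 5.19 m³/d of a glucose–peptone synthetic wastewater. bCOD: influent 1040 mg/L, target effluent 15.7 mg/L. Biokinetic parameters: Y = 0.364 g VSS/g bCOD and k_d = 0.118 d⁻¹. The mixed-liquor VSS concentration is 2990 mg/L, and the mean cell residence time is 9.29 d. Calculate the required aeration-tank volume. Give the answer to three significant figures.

V ≈ 2.87 m³

Rearranging the biomass balance for a CMAS with decay, V = Y·Q·ΔS·θ_c / [X·(1+k_d θ_c)] = 0.364 × 5.19 × (1040 − 15.7) × 9.29 / [2990 × (1 + 0.118 × 9.29)] = 1.8×10^4 / 6268 = 2.868 m³.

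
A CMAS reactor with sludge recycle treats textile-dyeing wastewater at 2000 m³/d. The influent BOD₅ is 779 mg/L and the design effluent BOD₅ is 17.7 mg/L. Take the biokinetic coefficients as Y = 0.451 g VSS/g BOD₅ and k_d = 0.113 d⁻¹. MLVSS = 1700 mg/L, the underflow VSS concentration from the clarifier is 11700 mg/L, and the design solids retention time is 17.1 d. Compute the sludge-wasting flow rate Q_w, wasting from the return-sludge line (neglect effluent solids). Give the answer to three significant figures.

Steady-state biomass mass balance: V·X·(1 + k_d·θ_c) = Y·Q·(S₀ − S)·θ_c, so V = 0.451 × 2000 × (779 − 17.7) × 17.1 / [1700 × (1 + 0.113 × 17.1)] = 1.17×10^7 / 4985 = 2356 m³.
Wasting from the return line (neglecting effluent solids): Q_w = V·X / (θ_c·X_r) = 2356 × 1700 / (17.1 × 11700) = 20.02 m³/d.

Q_w ≈ 20.0 m³/d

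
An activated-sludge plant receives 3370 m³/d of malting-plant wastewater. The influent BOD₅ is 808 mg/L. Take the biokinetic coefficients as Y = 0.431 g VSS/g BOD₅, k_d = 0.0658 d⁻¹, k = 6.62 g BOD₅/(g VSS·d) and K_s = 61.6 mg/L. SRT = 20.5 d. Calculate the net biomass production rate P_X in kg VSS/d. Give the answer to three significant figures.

From the Monod/SRT balance for a CMAS, S = K_s·(1+k_d θ_c)/[θ_c·(Y k − k_d) − 1] = 61.6 × (1 + 0.0658 × 20.5) / [20.5 × (0.431 × 6.62 − 0.0658) − 1] = 144.7 / 56.14 = 2.577 mg/L.
Correct the yield for decay: Y_obs = Y/(1 + k_d θ_c) = 0.431 / (1 + 0.0658 × 20.5) = 0.431 / 2.349 = 0.1835.
ΔS = 808 − 2.58 = 805.4 mg/L, so the substrate removal rate is 3370 × 805.4/1000 = 2714 kg BOD₅/d.
Biomass produced: P_X = Y_obs·Q·ΔS = 0.1835 × 2714 ≈ 498.0 kg VSS/d.

P_X ≈ 498 kg VSS/d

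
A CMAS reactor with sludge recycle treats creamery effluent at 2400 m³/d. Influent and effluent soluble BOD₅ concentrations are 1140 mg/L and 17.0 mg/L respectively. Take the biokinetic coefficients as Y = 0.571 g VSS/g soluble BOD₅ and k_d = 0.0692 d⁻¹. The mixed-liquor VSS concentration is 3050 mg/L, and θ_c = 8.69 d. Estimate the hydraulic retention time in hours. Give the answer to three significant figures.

Steady-state biomass mass balance: V·X·(1 + k_d·θ_c) = Y·Q·(S₀ − S)·θ_c, so V = 0.571 × 2400 × (1140 − 17.0) × 8.69 / [3050 × (1 + 0.0692 × 8.69)] = 1.34×10^7 / 4884 = 2738 m³.
HRT = V/Q = 2738 m³ / 2400 m³·d⁻¹ = 1.141 d × 24 = 27.38 h.

τ ≈ 27.4 h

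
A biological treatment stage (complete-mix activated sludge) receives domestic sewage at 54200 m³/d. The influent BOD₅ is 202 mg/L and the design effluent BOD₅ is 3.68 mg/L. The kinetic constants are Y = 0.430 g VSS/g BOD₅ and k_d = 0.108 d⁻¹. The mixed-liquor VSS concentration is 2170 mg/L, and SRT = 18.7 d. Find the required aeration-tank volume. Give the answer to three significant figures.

V ≈ 13200 m³

Rearranging the biomass balance for a CMAS with decay, V = Y·Q·ΔS·θ_c / [X·(1+k_d θ_c)] = 0.430 × 54200 × (202 − 3.68) × 18.7 / [2170 × (1 + 0.108 × 18.7)] = 8.64×10^7 / 6553 = 13191 m³.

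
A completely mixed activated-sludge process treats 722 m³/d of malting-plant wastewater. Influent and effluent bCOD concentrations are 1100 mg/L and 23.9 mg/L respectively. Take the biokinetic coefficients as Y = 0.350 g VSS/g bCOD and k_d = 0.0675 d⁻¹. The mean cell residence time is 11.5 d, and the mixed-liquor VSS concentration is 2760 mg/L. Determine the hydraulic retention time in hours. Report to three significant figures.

τ ≈ 21.2 h

Steady-state biomass mass balance: V·X·(1 + k_d·θ_c) = Y·Q·(S₀ − S)·θ_c, so V = 0.350 × 722 × (1100 − 23.9) × 11.5 / [2760 × (1 + 0.0675 × 11.5)] = 3.13×10^6 / 4902 = 637.9 m³.
τ = V/Q = 637.9/722 = 0.8835 d, or 21.20 h.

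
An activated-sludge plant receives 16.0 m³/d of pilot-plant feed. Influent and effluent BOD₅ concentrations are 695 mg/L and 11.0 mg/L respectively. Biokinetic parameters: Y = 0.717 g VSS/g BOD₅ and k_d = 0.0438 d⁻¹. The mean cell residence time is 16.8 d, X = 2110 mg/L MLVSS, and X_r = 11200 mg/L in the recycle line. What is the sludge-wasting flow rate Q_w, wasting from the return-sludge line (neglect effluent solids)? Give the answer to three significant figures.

From the SRT design equation V = Y Q (S₀−S) θ_c / [X (1 + k_d θ_c)] = 0.717 × 16.0 × (695 − 11.0) × 16.8 / [2110 × (1 + 0.0438 × 16.8)] = 1.32×10^5 / 3663 = 35.99 m³.
θ_c = V·X/(Q_w·X_r) when wasting from the recycle, so Q_w = V·X/(θ_c·X_r) = 35.99 × 2110 / (16.8 × 11200) = 0.4036 m³/d.

Q_w ≈ 0.404 m³/d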